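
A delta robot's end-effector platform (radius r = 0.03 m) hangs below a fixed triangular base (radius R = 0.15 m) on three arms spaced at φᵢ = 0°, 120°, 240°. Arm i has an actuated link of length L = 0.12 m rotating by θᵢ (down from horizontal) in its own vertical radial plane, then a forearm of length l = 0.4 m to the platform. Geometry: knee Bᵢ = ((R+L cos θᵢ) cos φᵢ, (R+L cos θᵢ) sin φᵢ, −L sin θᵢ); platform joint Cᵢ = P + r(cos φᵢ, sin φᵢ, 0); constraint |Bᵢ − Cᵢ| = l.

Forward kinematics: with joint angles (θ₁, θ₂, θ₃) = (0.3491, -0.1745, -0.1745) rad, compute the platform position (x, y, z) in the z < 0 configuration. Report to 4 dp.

(-0.0575, 0.0000, -0.3163)

centre 1 = (0.2328·cos0.0°, 0.2328·sin0.0°, -0.0410) = (0.2328, 0.0000, -0.0410)
centre 2 = (0.2382·cos120.0°, 0.2382·sin120.0°, 0.0208) = (-0.1191, 0.2063, 0.0208)
arm 3 at φ=240.0°: (R−r)+L cos θ3 = 0.2382;  centre 3 = (-0.1191, -0.2063, 0.0208)
subtract pairs → two planes through P
plane₁₂: -0.7037x+0.4125y+0.1238z = 0.0013
Cramer: x(z) = -0.0018+0.1759z;  y(z) = 0.0000-0.0000z
into |P−centre ₁|² = l²: 1.0309z² + -0.0004z + -0.1033 = 0;  Δ = 0.4259;  z = -0.3163 or 0.3167 → z<0 root = -0.3163
x = -0.0575, y = 0.0000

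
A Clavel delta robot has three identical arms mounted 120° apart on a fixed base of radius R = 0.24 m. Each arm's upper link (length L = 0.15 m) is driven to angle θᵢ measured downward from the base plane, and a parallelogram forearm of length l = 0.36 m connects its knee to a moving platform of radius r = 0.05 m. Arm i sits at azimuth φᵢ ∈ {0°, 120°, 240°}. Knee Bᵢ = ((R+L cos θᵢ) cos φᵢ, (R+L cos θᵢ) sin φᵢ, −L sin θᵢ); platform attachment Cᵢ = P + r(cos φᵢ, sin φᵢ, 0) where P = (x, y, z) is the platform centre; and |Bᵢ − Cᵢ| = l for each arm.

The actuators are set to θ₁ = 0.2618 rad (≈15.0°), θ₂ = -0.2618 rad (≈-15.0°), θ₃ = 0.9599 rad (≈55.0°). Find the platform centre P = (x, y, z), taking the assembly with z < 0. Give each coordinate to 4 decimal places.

S1 = (0.3349·cos0.0°, 0.3349·sin0.0°, -0.0388) = (0.3349, 0.0000, -0.0388)
arm 2 at φ=120.0°: e+L cos θ2 = 0.3349;  S2 = (-0.1674, 0.2900, 0.0388)
arm 3 at φ=240.0°: e+L cos θ3 = 0.2760;  S3 = (-0.1380, -0.2391, -0.1229)
eliminate P² terms by subtracting sphere 1 from 2 and 3
[-1.0047 0.5800 0.1553]·P = 0.0000;  [-0.9458 -0.4781 -0.1681]·P = -0.0224
det = 1.0290;  x = 0.0126+-0.0226z,  y = 0.0218+-0.3069z
sphere 1 gives Az²+Bz+C=0 with A=1.0947, B=0.0788, C=-0.0237;  B²−4AC=0.1102;  roots -0.1876, 0.1156;  negative root z = -0.1876
x = 0.0168, y = 0.0794

(0.0168, 0.0794, -0.1876)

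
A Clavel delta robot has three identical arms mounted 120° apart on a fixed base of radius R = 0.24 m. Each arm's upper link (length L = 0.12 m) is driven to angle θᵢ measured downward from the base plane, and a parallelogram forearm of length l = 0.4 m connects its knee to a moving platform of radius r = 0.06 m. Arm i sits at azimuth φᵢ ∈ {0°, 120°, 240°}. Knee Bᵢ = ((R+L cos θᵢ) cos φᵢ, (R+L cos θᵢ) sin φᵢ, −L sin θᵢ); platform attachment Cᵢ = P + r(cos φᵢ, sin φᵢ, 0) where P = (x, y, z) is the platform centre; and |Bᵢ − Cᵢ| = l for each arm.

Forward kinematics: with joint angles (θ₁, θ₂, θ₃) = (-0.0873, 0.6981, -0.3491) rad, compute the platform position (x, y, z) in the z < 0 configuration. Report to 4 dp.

φ1=0.0°: virtual centre (0.2995, 0.0000, 0.0105), radius l
S2 = (0.2719·cos120.0°, 0.2719·sin120.0°, -0.0771) = (-0.1360, 0.2355, -0.0771)
arm 3 at φ=240.0°: e+L cos θ3 = 0.2928;  S3 = (-0.1464, -0.2535, 0.0410)
subtract pairs → two planes through P
[-0.8710 0.4710 -0.1752]·P = -0.0099;  [-0.8918 -0.5071 0.0612]·P = -0.0024
det = 0.8617;  x = 0.0072+-0.0697z,  y = -0.0078+0.2431z
into |P−S₁|² = l²: 1.0640z² + 0.0160z + -0.0744 = 0;  Δ = 0.3167;  z = -0.2720 or 0.2569 → z<0 root = -0.2720
x = 0.0261, y = -0.0740

(0.0261, -0.0740, -0.2720)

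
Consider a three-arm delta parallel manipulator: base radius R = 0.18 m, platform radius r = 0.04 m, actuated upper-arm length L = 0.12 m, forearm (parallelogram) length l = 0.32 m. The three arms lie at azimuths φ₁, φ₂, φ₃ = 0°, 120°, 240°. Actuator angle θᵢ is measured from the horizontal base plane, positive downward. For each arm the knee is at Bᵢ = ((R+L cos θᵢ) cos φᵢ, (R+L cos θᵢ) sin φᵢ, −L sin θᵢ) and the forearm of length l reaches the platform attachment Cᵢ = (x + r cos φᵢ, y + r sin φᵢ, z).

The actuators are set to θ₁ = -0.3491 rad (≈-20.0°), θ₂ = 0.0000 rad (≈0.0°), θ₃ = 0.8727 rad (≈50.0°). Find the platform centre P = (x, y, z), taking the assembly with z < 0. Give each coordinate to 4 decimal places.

(0.0560, 0.0627, -0.2034)

arm 1 at φ=0.0°: e+L cos θ1 = 0.2528;  S1 = (0.2528, 0.0000, 0.0410)
φ2=120.0°: virtual centre (-0.1300, 0.2252, 0.0000), radius l
arm 3 at φ=240.0°: e+L cos θ3 = 0.2171;  S3 = (-0.1086, -0.1880, -0.0919)
subtract pairs → two planes through P
[-0.7655 0.4503 -0.0821]·P = 0.0020;  [-0.7227 -0.3761 -0.2659]·P = -0.0100
det = 0.6133;  x = 0.0061+-0.2456z,  y = 0.0148+-0.2352z
quadratic in z: (1.1156)z²+(0.0321)z+(-0.0396)=0, √Δ=0.4218 → z ∈ {-0.2034, 0.1747}; z = -0.2034 (taking z<0)
x = 0.0560, y = 0.0627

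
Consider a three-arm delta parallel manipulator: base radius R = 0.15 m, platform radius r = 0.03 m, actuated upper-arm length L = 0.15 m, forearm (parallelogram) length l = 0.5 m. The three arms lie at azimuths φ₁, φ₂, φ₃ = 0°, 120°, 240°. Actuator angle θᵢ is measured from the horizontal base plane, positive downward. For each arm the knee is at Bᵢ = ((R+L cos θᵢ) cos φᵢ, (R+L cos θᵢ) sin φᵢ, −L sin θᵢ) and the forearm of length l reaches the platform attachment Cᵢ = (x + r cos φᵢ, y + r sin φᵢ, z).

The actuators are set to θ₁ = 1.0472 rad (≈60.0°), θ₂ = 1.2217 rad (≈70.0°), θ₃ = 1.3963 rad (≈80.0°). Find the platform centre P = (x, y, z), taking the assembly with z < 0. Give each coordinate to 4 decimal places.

S1 = (0.1950·cos0.0°, 0.1950·sin0.0°, -0.1299) = (0.1950, 0.0000, -0.1299)
arm 2 at φ=120.0°: e+L cos θ2 = 0.1713;  S2 = (-0.0857, 0.1484, -0.1410)
S3 = (0.1460·cos240.0°, 0.1460·sin240.0°, -0.1477) = (-0.0730, -0.1265, -0.1477)
subtract pairs → two planes through P
linear system: -0.5613x+0.2967y = -0.0057−-0.0221z; -0.5360x+-0.2530y = -0.0117−-0.0356z
det = 0.3010;  x = 0.0164+-0.0537z,  y = 0.0118+-0.0271z
quadratic in z: (1.0036)z²+(0.2784)z+(-0.2011)=0, √Δ=0.9406 → z ∈ {-0.6073, 0.3299}; z = -0.6073 (taking z<0)
x = 0.0490, y = 0.0282

(0.0490, 0.0282, -0.6073)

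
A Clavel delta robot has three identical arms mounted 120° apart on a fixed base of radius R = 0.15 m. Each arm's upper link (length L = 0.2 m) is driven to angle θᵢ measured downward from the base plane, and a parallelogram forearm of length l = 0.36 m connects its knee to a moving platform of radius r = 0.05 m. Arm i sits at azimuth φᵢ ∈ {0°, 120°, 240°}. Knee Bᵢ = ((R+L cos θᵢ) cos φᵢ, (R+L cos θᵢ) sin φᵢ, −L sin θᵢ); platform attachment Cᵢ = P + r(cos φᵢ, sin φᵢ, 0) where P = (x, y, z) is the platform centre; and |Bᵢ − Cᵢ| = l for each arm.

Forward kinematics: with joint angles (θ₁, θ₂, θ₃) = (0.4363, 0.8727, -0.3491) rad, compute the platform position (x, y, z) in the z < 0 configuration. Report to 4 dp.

arm 1 at φ=0.0°: e+L cos θ1 = 0.2813;  O1 = (0.2813, 0.0000, -0.0845)
O2 = (0.2286·cos120.0°, 0.2286·sin120.0°, -0.1532) = (-0.1143, 0.1979, -0.1532)
arm 3 at φ=240.0°: e+L cos θ3 = 0.2879;  O3 = (-0.1440, -0.2494, 0.0684)
subtract pairs → two planes through P
[-0.7911 0.3959 -0.1374]·P = -0.0105;  [-0.8505 -0.4987 0.3059]·P = 0.0013
Cramer: x(z) = 0.0065+0.0719z;  y(z) = -0.0137+0.4907z
sphere 1 gives Az²+Bz+C=0 with A=1.2460, B=0.1161, C=-0.0468;  B²−4AC=0.2465;  roots -0.2458, 0.1527;  negative root z = -0.2458
x = -0.0112, y = -0.1343

(-0.0112, -0.1343, -0.2458)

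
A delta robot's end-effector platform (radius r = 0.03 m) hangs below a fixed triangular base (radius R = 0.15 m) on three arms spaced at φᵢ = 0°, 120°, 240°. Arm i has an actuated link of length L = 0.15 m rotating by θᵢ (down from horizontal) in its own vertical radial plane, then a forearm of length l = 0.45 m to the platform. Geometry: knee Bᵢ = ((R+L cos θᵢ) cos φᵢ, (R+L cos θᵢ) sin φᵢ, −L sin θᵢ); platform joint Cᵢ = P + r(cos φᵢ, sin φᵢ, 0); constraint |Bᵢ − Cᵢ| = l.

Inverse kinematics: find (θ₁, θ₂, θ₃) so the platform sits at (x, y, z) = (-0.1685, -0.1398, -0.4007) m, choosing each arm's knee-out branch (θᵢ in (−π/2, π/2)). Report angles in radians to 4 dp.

arm 1 (φ=0.0°): x'=-0.1685, y'=-0.1398
  e−x'=0.2885;  (l²−L²−(e−x')²−y'²−z²)/2L = -0.2778
  γ=atan2(-0.4007,0.2885)=-0.9468;  ψ=arccos(-0.5626)=2.1683;  θ1=γ+ψ≈1.2216
arm 2 (φ=120.0°): x'=-0.0368, y'=0.2158
  A cos θ + B sin θ = C:  0.1568·cos θ + -0.4007·sin θ = -0.1724
  θ2 = atan2(B,A) + arccos(C/0.4303) = 0.7854
rotate P by −φ3: (0.2053, -0.0760, -0.4007)
  A cos θ + B sin θ = C:  -0.0853·cos θ + -0.4007·sin θ = 0.0213
  θ3 = atan2(B,A) + arccos(C/0.4097) = -0.2617

θ₁ = 1.2216, θ₂ = 0.7854, θ₃ = -0.2617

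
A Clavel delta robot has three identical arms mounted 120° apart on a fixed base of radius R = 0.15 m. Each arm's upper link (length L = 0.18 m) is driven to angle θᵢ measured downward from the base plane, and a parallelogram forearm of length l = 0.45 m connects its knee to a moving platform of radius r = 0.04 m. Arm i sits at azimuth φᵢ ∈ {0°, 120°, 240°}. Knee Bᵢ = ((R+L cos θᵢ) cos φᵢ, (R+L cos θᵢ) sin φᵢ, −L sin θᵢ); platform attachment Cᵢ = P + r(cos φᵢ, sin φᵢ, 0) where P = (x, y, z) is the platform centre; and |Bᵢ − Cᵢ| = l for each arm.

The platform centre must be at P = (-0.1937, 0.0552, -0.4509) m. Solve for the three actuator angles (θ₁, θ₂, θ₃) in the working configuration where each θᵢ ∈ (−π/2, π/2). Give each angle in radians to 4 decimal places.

θ₁ = 1.3090, θ₂ = 0.2617, θ₃ = 0.6106

φ1=0.0° → target in arm frame (-0.1937, 0.0552)
  A cos θ + B sin θ = C:  0.3037·cos θ + -0.4509·sin θ = -0.3569
  θ1 = atan2(B,A) + arccos(C/0.5436) = 1.3090
arm 2 (φ=120.0°): x'=0.1447, y'=0.1401
  A=-0.0347, B=-0.4509, C=(l²−L²−A²−y'²−z²)/(2L)=-0.1501
  √(A²+B²)=0.4522;  θ2 = -1.6475+1.9092 ≈ 0.2617
arm 3 (φ=240.0°): x'=0.0490, y'=-0.1953
  e−x'=0.0610;  (l²−L²−(e−x')²−y'²−z²)/2L = -0.2086
  θ3 = atan2(B,A) + arccos(C/0.4550) = 0.6106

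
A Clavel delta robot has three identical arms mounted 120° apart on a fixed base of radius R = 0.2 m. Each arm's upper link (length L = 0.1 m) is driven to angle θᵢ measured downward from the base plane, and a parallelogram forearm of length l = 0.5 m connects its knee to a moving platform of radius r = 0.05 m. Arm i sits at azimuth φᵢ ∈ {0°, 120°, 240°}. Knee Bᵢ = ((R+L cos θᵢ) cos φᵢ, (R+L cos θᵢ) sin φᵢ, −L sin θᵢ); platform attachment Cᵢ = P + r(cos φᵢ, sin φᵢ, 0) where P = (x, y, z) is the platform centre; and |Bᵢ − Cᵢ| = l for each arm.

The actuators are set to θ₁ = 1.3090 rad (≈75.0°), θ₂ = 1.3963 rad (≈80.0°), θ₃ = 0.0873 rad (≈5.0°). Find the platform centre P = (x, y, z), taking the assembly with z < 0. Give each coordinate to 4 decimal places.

(-0.0754, -0.1503, -0.5019)

φ1=0.0°: virtual centre (0.1759, 0.0000, -0.0966), radius l
φ2=120.0°: virtual centre (-0.0837, 0.1449, -0.0985), radius l
S3 = (0.2496·cos240.0°, 0.2496·sin240.0°, -0.0087) = (-0.1248, -0.2162, -0.0087)
|S₂|²−|S₁|² = -0.0026;  |S₃|²−|S₁|² = 0.0221
linear system: -0.5191x+0.2899y = -0.0026−-0.0038z; -0.6014x+-0.4324y = 0.0221−0.1757z
det = 0.3988;  x = -0.0133+0.1237z,  y = -0.0327+0.2345z
into |P−S₁|² = l²: 1.0703z² + 0.1311z + -0.2038 = 0;  Δ = 0.8897;  z = -0.5019 or 0.3794 → z<0 root = -0.5019
x = -0.0754, y = -0.1503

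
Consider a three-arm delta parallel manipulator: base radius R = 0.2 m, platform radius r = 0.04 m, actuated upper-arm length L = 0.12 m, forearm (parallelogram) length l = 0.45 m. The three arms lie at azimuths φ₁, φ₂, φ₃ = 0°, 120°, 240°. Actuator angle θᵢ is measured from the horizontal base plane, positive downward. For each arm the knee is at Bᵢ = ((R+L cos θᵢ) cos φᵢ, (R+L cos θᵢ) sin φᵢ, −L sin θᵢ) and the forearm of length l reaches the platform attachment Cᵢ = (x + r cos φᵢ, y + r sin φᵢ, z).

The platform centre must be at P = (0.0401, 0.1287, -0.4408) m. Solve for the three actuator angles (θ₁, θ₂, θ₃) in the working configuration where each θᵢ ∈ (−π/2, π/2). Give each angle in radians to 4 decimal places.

θ₁ = 0.6112, θ₂ = 0.3492, θ₃ = 1.3965

arm 1 (φ=0.0°): x'=0.0401, y'=0.1287
  A cos θ + B sin θ = C:  0.1199·cos θ + -0.4408·sin θ = -0.1548
  θ1 = atan2(B,A) + arccos(C/0.4568) = 0.6112
φ2=120.0° → target in arm frame (0.0914, -0.0991)
  A=0.0686, B=-0.4408, C=(l²−L²−A²−y'²−z²)/(2L)=-0.0864
  γ=atan2(-0.4408,0.0686)=-1.4164;  ψ=arccos(-0.1936)=1.7656;  θ2=γ+ψ≈0.3492
rotate P by −φ3: (-0.1315, -0.0296, -0.4408)
  A cos θ + B sin θ = C:  0.2915·cos θ + -0.4408·sin θ = -0.3836
  θ3 = atan2(B,A) + arccos(C/0.5285) = 1.3965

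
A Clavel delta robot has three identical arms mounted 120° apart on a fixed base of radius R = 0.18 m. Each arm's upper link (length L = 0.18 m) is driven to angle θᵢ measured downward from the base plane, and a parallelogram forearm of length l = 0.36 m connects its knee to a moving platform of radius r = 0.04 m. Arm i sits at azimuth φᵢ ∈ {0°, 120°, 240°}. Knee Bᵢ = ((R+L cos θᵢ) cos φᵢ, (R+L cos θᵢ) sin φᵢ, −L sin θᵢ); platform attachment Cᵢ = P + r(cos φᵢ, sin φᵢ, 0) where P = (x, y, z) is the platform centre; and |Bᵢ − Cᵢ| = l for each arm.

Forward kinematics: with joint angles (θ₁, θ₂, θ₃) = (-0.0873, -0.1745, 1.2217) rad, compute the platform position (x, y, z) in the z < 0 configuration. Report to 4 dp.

(0.0733, 0.1382, -0.2078)

arm 1 at φ=0.0°: e+L cos θ1 = 0.3193;  centre 1 = (0.3193, 0.0000, 0.0157)
centre 2 = (0.3173·cos120.0°, 0.3173·sin120.0°, 0.0313) = (-0.1586, 0.2748, 0.0313)
φ3=240.0°: virtual centre (-0.1008, -0.1746, -0.1691), radius l
|centre ₂|²−|centre ₁|² = -0.0006;  |centre ₃|²−|centre ₁|² = -0.0330
[-0.9559 0.5495 0.0311]·P = -0.0006;  [-0.8402 -0.3491 -0.3697]·P = -0.0330
Cramer: x(z) = 0.0230-0.2417z;  y(z) = 0.0390-0.4771z
sphere 1 gives Az²+Bz+C=0 with A=1.2861, B=0.0746, C=-0.0400;  B²−4AC=0.2116;  roots -0.2078, 0.1498;  negative root z = -0.2078
x = 0.0733, y = 0.1382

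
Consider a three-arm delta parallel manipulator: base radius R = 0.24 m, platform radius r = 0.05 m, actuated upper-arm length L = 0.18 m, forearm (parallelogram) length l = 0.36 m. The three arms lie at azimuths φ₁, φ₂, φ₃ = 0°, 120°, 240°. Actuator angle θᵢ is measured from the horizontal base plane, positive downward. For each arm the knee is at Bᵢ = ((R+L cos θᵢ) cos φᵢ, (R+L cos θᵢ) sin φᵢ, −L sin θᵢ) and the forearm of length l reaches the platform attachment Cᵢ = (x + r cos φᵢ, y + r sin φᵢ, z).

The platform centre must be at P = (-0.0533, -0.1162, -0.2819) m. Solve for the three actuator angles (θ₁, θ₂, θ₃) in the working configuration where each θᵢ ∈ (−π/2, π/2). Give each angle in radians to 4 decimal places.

θ₁ = 1.1345, θ₂ = 1.2214, θ₃ = 0.0872

arm 1 (φ=0.0°): x'=-0.0533, y'=-0.1162
  A cos θ + B sin θ = C:  0.2433·cos θ + -0.2819·sin θ = -0.1527
  γ=atan2(-0.2819,0.2433)=-0.8588;  ψ=arccos(-0.4100)=1.9933;  θ1=γ+ψ≈1.1345
rotate P by −φ2: (-0.0740, 0.1043, -0.2819)
  e−x'=0.2640;  (l²−L²−(e−x')²−y'²−z²)/2L = -0.1745
  γ=atan2(-0.2819,0.2640)=-0.8182;  ψ=arccos(-0.4519)=2.0396;  θ2=γ+ψ≈1.2214
φ3=240.0° → target in arm frame (0.1273, 0.0119)
  e−x'=0.0627;  (l²−L²−(e−x')²−y'²−z²)/2L = 0.0379
  θ3 = atan2(B,A) + arccos(C/0.2888) = 0.0872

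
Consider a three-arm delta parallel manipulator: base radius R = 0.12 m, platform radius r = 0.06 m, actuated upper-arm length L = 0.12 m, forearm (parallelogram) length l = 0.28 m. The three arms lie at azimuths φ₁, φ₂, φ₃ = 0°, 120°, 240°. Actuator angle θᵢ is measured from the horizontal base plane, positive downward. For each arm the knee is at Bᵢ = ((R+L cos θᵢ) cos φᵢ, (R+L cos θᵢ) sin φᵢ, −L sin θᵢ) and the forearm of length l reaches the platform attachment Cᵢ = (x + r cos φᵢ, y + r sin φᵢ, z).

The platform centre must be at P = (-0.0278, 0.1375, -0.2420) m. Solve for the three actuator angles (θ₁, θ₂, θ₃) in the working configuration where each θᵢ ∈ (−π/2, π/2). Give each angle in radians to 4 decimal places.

φ1=0.0° → target in arm frame (-0.0278, 0.1375)
  e−x'=0.0878;  (l²−L²−(e−x')²−y'²−z²)/2L = -0.0882
  θ1 = atan2(B,A) + arccos(C/0.2574) = 0.6979
φ2=120.0° → target in arm frame (0.1330, -0.0447)
  A=-0.0730, B=-0.2420, C=(l²−L²−A²−y'²−z²)/(2L)=-0.0079
  γ=atan2(-0.2420,-0.0730)=-1.8637;  ψ=arccos(-0.0311)=1.6019;  θ2=γ+ψ≈-0.2618
rotate P by −φ3: (-0.1052, -0.0928, -0.2420)
  e−x'=0.1652;  (l²−L²−(e−x')²−y'²−z²)/2L = -0.1269
  √(A²+B²)=0.2930;  θ3 = -0.9719+2.0189 ≈ 1.0470

θ₁ = 0.6979, θ₂ = -0.2618, θ₃ = 1.0470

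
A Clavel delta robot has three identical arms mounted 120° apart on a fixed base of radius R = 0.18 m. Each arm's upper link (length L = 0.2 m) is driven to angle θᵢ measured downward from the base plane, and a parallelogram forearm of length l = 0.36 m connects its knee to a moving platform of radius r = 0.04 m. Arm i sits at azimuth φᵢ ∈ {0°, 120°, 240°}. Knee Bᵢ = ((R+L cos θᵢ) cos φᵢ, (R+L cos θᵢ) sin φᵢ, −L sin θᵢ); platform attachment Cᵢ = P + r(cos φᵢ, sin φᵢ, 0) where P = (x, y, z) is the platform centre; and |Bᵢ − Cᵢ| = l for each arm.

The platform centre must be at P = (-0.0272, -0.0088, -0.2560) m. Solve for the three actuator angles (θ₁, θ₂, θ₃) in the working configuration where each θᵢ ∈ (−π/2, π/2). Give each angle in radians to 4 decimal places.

rotate P by −φ1: (-0.0272, -0.0088, -0.2560)
  A=0.1672, B=-0.2560, C=(l²−L²−A²−y'²−z²)/(2L)=-0.0099
  θ1 = atan2(B,A) + arccos(C/0.3058) = 0.6110
rotate P by −φ2: (0.0060, 0.0280, -0.2560)
  e−x'=0.1340;  (l²−L²−(e−x')²−y'²−z²)/2L = 0.0133
  θ2 = atan2(B,A) + arccos(C/0.2890) = 0.4362
φ3=240.0° → target in arm frame (0.0212, -0.0192)
  A=0.1188, B=-0.2560, C=(l²−L²−A²−y'²−z²)/(2L)=0.0240
  γ=atan2(-0.2560,0.1188)=-1.1364;  ψ=arccos(0.0849)=1.4858;  θ3=γ+ψ≈0.3494

θ₁ = 0.6110, θ₂ = 0.4362, θ₃ = 0.3494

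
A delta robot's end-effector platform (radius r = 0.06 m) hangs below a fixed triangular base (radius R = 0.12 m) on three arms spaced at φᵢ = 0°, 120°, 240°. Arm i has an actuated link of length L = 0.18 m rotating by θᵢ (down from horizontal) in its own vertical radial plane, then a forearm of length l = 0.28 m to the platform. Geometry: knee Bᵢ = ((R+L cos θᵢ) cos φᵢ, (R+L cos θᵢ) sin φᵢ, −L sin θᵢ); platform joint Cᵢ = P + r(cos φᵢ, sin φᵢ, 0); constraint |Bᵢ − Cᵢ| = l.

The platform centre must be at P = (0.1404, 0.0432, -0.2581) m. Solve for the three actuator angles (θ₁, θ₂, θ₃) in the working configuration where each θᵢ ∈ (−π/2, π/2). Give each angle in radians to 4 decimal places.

θ₁ = 0.0000, θ₂ = 0.8729, θ₃ = 1.1344

arm 1 (φ=0.0°): x'=0.1404, y'=0.0432
  A=-0.0804, B=-0.2581, C=(l²−L²−A²−y'²−z²)/(2L)=-0.0804
  θ1 = atan2(B,A) + arccos(C/0.2703) = 0.0000
φ2=120.0° → target in arm frame (-0.0328, -0.1432)
  A=0.0928, B=-0.2581, C=(l²−L²−A²−y'²−z²)/(2L)=-0.1381
  γ=atan2(-0.2581,0.0928)=-1.2257;  ψ=arccos(-0.5036)=2.0986;  θ2=γ+ψ≈0.8729
arm 3 (φ=240.0°): x'=-0.1076, y'=0.1000
  A=0.1676, B=-0.2581, C=(l²−L²−A²−y'²−z²)/(2L)=-0.1631
  √(A²+B²)=0.3077;  θ3 = -0.9948+2.1293 ≈ 1.1344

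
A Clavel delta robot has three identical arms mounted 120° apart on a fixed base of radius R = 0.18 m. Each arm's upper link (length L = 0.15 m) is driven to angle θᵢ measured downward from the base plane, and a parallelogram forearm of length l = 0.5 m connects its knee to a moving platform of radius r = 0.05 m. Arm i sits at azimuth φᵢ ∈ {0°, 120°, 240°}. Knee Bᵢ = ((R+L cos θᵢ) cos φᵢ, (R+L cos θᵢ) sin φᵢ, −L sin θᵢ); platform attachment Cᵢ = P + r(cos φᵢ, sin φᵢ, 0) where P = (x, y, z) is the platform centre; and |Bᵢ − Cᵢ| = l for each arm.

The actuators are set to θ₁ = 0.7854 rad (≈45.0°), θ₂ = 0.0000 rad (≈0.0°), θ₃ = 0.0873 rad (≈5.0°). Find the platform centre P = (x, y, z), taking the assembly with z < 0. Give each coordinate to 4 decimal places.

(-0.1326, 0.0121, -0.4437)

φ1=0.0°: virtual centre (0.2361, 0.0000, -0.1061), radius l
φ2=120.0°: virtual centre (-0.1400, 0.2425, 0.0000), radius l
arm 3 at φ=240.0°: ρ3 = 0.2794;  S3 = (-0.1397, -0.2420, -0.0131)
subtract pairs → two planes through P
[-0.7521 0.4850 0.2121]·P = 0.0114;  [-0.7516 -0.4840 0.1860]·P = 0.0113
Cramer: x(z) = -0.0151+0.2647z;  y(z) = 0.0001-0.0268z
quadratic in z: (1.0708)z²+(0.0791)z+(-0.1757)=0, √Δ=0.8710 → z ∈ {-0.4437, 0.3698}; z = -0.4437 (taking z<0)
x = -0.1326, y = 0.0121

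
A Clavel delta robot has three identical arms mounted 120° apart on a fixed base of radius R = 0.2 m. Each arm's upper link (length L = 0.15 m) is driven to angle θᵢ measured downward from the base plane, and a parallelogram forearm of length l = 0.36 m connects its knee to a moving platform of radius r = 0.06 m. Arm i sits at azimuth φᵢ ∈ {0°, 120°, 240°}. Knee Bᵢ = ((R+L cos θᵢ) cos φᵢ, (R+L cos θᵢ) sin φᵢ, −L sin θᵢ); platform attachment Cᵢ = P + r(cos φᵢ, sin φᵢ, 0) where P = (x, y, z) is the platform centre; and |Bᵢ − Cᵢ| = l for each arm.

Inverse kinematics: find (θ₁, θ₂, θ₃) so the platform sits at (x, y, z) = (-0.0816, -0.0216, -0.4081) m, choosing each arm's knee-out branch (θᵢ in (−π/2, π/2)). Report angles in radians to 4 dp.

rotate P by −φ1: (-0.0816, -0.0216, -0.4081)
  A cos θ + B sin θ = C:  0.2216·cos θ + -0.4081·sin θ = -0.3634
  γ=atan2(-0.4081,0.2216)=-1.0733;  ψ=arccos(-0.7825)=2.4695;  θ1=γ+ψ≈1.3962
arm 2 (φ=120.0°): x'=0.0221, y'=0.0815
  A cos θ + B sin θ = C:  0.1179·cos θ + -0.4081·sin θ = -0.2666
  θ2 = atan2(B,A) + arccos(C/0.4248) = 0.9598
arm 3 (φ=240.0°): x'=0.0595, y'=-0.0599
  e−x'=0.0805;  (l²−L²−(e−x')²−y'²−z²)/2L = -0.2317
  γ=atan2(-0.4081,0.0805)=-1.3761;  ψ=arccos(-0.5570)=2.1616;  θ3=γ+ψ≈0.7855

θ₁ = 1.3962, θ₂ = 0.9598, θ₃ = 0.7855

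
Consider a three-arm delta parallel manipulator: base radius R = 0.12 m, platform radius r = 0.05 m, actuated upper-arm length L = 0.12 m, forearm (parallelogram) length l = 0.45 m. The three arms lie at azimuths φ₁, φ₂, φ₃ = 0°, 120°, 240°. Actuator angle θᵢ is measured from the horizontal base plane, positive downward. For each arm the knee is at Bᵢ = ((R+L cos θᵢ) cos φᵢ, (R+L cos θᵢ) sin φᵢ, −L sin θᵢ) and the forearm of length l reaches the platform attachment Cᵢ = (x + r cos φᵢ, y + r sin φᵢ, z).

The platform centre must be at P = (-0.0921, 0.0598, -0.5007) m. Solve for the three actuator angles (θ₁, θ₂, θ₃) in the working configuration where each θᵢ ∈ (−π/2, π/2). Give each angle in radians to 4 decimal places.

arm 1 (φ=0.0°): x'=-0.0921, y'=0.0598
  e−x'=0.1621;  (l²−L²−(e−x')²−y'²−z²)/2L = -0.3852
  √(A²+B²)=0.5263;  θ1 = -1.2577+2.3920 ≈ 1.1343
rotate P by −φ2: (0.0978, 0.0499, -0.5007)
  e−x'=-0.0278;  (l²−L²−(e−x')²−y'²−z²)/2L = -0.2744
  θ2 = atan2(B,A) + arccos(C/0.5015) = 0.5235
rotate P by −φ3: (-0.0057, -0.1097, -0.5007)
  e−x'=0.0757;  (l²−L²−(e−x')²−y'²−z²)/2L = -0.3348
  γ=atan2(-0.5007,0.0757)=-1.4207;  ψ=arccos(-0.6612)=2.2933;  θ3=γ+ψ≈0.8726

θ₁ = 1.1343, θ₂ = 0.5235, θ₃ = 0.8726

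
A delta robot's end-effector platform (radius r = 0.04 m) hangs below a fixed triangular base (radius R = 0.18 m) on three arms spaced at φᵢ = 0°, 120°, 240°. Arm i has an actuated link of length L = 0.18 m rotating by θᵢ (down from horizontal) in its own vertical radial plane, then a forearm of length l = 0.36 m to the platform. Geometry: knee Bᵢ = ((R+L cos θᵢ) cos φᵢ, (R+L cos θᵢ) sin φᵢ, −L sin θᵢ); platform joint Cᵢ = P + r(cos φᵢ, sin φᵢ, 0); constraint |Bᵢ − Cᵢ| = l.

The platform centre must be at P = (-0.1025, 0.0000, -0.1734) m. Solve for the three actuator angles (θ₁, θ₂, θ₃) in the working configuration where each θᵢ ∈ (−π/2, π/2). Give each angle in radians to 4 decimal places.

arm 1 (φ=0.0°): x'=-0.1025, y'=0.0000
  e−x'=0.2425;  (l²−L²−(e−x')²−y'²−z²)/2L = 0.0231
  γ=atan2(-0.1734,0.2425)=-0.6208;  ψ=arccos(0.0776)=1.4931;  θ1=γ+ψ≈0.8724
φ2=120.0° → target in arm frame (0.0512, 0.0888)
  e−x'=0.0888;  (l²−L²−(e−x')²−y'²−z²)/2L = 0.1427
  γ=atan2(-0.1734,0.0888)=-1.0977;  ψ=arccos(0.7326)=0.7486;  θ2=γ+ψ≈-0.3491
φ3=240.0° → target in arm frame (0.0513, -0.0888)
  A=0.0887, B=-0.1734, C=(l²−L²−A²−y'²−z²)/(2L)=0.1427
  θ3 = atan2(B,A) + arccos(C/0.1948) = -0.3491

θ₁ = 0.8724, θ₂ = -0.3491, θ₃ = -0.3491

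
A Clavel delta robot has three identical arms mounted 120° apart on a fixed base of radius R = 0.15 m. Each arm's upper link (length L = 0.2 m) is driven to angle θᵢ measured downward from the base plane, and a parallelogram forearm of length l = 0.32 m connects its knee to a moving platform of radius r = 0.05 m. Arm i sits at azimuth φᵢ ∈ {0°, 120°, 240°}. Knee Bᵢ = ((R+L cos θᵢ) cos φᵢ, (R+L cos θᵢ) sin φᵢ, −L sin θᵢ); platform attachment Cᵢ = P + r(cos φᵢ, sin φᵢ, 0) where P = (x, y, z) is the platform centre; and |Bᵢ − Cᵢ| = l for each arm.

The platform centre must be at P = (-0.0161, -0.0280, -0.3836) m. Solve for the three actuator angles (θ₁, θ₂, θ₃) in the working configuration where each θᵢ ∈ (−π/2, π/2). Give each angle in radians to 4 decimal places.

θ₁ = 0.9596, θ₂ = 0.9599, θ₃ = 0.7853

arm 1 (φ=0.0°): x'=-0.0161, y'=-0.0280
  e−x'=0.1161;  (l²−L²−(e−x')²−y'²−z²)/2L = -0.2475
  θ1 = atan2(B,A) + arccos(C/0.4008) = 0.9596
arm 2 (φ=120.0°): x'=-0.0162, y'=0.0279
  e−x'=0.1162;  (l²−L²−(e−x')²−y'²−z²)/2L = -0.2476
  √(A²+B²)=0.4008;  θ2 = -1.2767+2.2366 ≈ 0.9599
φ3=240.0° → target in arm frame (0.0323, 0.0001)
  A=0.0677, B=-0.3836, C=(l²−L²−A²−y'²−z²)/(2L)=-0.2233
  γ=atan2(-0.3836,0.0677)=-1.3961;  ψ=arccos(-0.5733)=2.1814;  θ3=γ+ψ≈0.7853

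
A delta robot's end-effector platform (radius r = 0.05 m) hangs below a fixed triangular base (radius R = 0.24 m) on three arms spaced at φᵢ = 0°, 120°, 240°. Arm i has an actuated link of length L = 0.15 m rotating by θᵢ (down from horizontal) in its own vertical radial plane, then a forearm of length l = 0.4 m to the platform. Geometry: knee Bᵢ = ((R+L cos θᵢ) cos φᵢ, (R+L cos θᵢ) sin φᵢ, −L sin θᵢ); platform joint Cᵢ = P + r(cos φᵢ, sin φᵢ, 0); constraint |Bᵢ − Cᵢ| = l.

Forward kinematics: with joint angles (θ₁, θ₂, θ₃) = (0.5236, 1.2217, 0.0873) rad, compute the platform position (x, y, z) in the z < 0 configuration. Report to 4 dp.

(0.0244, -0.1199, -0.3164)

centre 1 = (0.3199·cos0.0°, 0.3199·sin0.0°, -0.0750) = (0.3199, 0.0000, -0.0750)
arm 2 at φ=120.0°: e+L cos θ2 = 0.2413;  centre 2 = (-0.1207, 0.2090, -0.1410)
arm 3 at φ=240.0°: e+L cos θ3 = 0.3394;  centre 3 = (-0.1697, -0.2940, -0.0131)
|centre ₂|²−|centre ₁|² = -0.0299;  |centre ₃|²−|centre ₁|² = 0.0074
plane₁₂: -0.8811x+0.4180y+-0.1319z = -0.0299
Cramer: x(z) = 0.0156-0.0278z;  y(z) = -0.0386+0.2570z
into |P−centre ₁|² = l²: 1.0668z² + 0.1471z + -0.0603 = 0;  Δ = 0.2789;  z = -0.3164 or 0.1786 → z<0 root = -0.3164
x = 0.0244, y = -0.1199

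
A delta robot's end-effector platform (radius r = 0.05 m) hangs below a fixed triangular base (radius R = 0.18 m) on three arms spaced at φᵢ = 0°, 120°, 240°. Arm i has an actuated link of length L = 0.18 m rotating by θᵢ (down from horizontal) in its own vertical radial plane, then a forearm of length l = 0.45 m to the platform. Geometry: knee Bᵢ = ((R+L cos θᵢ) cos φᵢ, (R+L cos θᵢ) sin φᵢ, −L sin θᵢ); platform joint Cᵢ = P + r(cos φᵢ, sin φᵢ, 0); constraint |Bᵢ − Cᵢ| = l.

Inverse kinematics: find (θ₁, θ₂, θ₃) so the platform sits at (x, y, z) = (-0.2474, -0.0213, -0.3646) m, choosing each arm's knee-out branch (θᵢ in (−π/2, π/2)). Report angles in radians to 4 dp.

θ₁ = 1.3966, θ₂ = 0.1746, θ₃ = 0.0005

arm 1 (φ=0.0°): x'=-0.2474, y'=-0.0213
  A cos θ + B sin θ = C:  0.3774·cos θ + -0.3646·sin θ = -0.2937
  θ1 = atan2(B,A) + arccos(C/0.5248) = 1.3966
rotate P by −φ2: (0.1053, 0.2249, -0.3646)
  A=0.0247, B=-0.3646, C=(l²−L²−A²−y'²−z²)/(2L)=-0.0390
  γ=atan2(-0.3646,0.0247)=-1.5030;  ψ=arccos(-0.1066)=1.6776;  θ2=γ+ψ≈0.1746
arm 3 (φ=240.0°): x'=0.1421, y'=-0.2036
  e−x'=-0.0121;  (l²−L²−(e−x')²−y'²−z²)/2L = -0.0123
  γ=atan2(-0.3646,-0.0121)=-1.6041;  ψ=arccos(-0.0338)=1.6046;  θ3=γ+ψ≈0.0005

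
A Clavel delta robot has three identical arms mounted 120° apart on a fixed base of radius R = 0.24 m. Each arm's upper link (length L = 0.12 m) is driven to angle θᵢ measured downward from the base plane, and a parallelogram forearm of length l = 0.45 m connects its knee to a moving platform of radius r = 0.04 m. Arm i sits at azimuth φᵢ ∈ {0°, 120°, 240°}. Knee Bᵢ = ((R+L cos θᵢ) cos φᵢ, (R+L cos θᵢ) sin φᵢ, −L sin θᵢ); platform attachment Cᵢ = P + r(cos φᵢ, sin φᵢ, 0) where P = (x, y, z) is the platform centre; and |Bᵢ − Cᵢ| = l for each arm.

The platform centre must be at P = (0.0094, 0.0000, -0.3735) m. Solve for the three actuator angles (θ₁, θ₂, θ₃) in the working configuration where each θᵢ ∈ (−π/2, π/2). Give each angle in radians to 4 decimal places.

θ₁ = 0.3496, θ₂ = 0.4365, θ₃ = 0.4365

arm 1 (φ=0.0°): x'=0.0094, y'=0.0000
  e−x'=0.1906;  (l²−L²−(e−x')²−y'²−z²)/2L = 0.0511
  θ1 = atan2(B,A) + arccos(C/0.4193) = 0.3496
φ2=120.0° → target in arm frame (-0.0047, -0.0081)
  A cos θ + B sin θ = C:  0.2047·cos θ + -0.3735·sin θ = 0.0276
  γ=atan2(-0.3735,0.2047)=-1.0694;  ψ=arccos(0.0649)=1.5059;  θ2=γ+ψ≈0.4365
φ3=240.0° → target in arm frame (-0.0047, 0.0081)
  A cos θ + B sin θ = C:  0.2047·cos θ + -0.3735·sin θ = 0.0276
  θ3 = atan2(B,A) + arccos(C/0.4259) = 0.4365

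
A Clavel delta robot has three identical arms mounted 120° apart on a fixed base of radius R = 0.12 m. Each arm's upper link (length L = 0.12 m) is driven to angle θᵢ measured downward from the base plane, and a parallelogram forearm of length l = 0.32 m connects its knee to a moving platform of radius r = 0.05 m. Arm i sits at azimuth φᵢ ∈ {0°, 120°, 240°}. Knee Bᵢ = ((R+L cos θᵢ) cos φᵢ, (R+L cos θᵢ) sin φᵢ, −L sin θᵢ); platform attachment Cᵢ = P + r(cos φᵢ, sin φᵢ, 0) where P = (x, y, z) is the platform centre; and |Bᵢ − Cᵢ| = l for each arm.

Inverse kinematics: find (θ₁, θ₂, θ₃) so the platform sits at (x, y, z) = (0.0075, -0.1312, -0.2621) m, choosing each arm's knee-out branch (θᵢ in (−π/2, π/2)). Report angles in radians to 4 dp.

φ1=0.0° → target in arm frame (0.0075, -0.1312)
  e−x'=0.0625;  (l²−L²−(e−x')²−y'²−z²)/2L = -0.0076
  θ1 = atan2(B,A) + arccos(C/0.2694) = 0.2622
rotate P by −φ2: (-0.1174, 0.0591, -0.2621)
  e−x'=0.1874;  (l²−L²−(e−x')²−y'²−z²)/2L = -0.0804
  θ2 = atan2(B,A) + arccos(C/0.3222) = 0.8729
rotate P by −φ3: (0.1099, 0.0721, -0.2621)
  e−x'=-0.0399;  (l²−L²−(e−x')²−y'²−z²)/2L = 0.0522
  θ3 = atan2(B,A) + arccos(C/0.2651) = -0.3490

θ₁ = 0.2622, θ₂ = 0.8729, θ₃ = -0.3490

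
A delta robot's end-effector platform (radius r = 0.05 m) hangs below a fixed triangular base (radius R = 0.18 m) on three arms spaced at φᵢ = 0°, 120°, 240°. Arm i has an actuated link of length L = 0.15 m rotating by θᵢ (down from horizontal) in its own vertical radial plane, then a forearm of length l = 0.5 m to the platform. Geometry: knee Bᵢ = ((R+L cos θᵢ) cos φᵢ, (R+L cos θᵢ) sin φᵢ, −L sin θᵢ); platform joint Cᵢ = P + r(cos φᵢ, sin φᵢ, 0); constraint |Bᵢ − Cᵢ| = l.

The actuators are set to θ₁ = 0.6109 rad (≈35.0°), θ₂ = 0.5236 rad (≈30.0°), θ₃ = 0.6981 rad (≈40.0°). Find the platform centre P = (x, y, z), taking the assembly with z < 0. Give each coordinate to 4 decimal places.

φ1=0.0°: virtual centre (0.2529, 0.0000, -0.0860), radius l
S2 = (0.2599·cos120.0°, 0.2599·sin120.0°, -0.0750) = (-0.1300, 0.2251, -0.0750)
φ3=240.0°: virtual centre (-0.1225, -0.2121, -0.0964), radius l
eliminate P² terms by subtracting sphere 1 from 2 and 3
plane₁₂: -0.7656x+0.4502y+0.0221z = 0.0018
Cramer: x(z) = 0.0002+0.0000z;  y(z) = 0.0045-0.0490z
sphere 1 gives Az²+Bz+C=0 with A=1.0024, B=0.1716, C=-0.1788;  B²−4AC=0.7462;  roots -0.5165, 0.3453;  negative root z = -0.5165
x = 0.0002, y = 0.0298

(0.0002, 0.0298, -0.5165)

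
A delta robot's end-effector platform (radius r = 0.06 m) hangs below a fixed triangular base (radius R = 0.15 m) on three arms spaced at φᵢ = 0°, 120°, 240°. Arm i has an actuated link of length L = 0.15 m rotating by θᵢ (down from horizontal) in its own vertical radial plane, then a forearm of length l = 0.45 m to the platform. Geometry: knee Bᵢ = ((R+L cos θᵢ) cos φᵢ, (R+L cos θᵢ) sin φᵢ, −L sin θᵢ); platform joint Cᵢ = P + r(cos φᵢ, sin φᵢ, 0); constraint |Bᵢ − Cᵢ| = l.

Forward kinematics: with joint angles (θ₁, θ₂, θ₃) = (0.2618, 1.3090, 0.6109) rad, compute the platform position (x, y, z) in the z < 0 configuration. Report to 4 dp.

centre 1 = (0.2349·cos0.0°, 0.2349·sin0.0°, -0.0388) = (0.2349, 0.0000, -0.0388)
φ2=120.0°: virtual centre (-0.0644, 0.1116, -0.1449), radius l
arm 3 at φ=240.0°: ρ3 = 0.2129;  centre 3 = (-0.1064, -0.1844, -0.0860)
|centre ₂|²−|centre ₁|² = -0.0191;  |centre ₃|²−|centre ₁|² = -0.0040
plane₁₂: -0.5986x+0.2231y+-0.2121z = -0.0191
Cramer: x(z) = 0.0212-0.2662z;  y(z) = -0.0286+0.2367z
quadratic in z: (1.1269)z²+(0.1778)z+(-0.1545)=0, √Δ=0.8533 → z ∈ {-0.4575, 0.2997}; z = -0.4575 (taking z<0)
x = 0.1430, y = -0.1369

(0.1430, -0.1369, -0.4575)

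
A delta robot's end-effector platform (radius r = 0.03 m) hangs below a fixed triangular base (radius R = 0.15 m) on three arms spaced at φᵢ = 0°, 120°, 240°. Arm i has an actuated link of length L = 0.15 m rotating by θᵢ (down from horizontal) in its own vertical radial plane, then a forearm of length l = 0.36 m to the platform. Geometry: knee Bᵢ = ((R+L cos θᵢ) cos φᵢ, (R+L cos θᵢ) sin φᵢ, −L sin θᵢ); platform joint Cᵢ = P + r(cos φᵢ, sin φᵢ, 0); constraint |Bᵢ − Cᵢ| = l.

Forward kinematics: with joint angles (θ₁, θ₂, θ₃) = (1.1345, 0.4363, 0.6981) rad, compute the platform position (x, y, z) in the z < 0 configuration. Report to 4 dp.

arm 1 at φ=0.0°: ρ1 = 0.1834;  S1 = (0.1834, 0.0000, -0.1359)
S2 = (0.2559·cos120.0°, 0.2559·sin120.0°, -0.0634) = (-0.1280, 0.2217, -0.0634)
arm 3 at φ=240.0°: ρ3 = 0.2349;  S3 = (-0.1175, -0.2034, -0.0964)
eliminate P² terms by subtracting sphere 1 from 2 and 3
linear system: -0.6227x+0.4433y = 0.0174−0.1451z; -0.6017x+-0.4069y = 0.0124−0.0791z
det = 0.5201;  x = -0.0242+0.1809z,  y = 0.0053+-0.0732z
into |P−S₁|² = l²: 1.0381z² + 0.1960z + -0.0680 = 0;  Δ = 0.3208;  z = -0.3672 or 0.1784 → z<0 root = -0.3672
x = -0.0906, y = 0.0322

(-0.0906, 0.0322, -0.3672)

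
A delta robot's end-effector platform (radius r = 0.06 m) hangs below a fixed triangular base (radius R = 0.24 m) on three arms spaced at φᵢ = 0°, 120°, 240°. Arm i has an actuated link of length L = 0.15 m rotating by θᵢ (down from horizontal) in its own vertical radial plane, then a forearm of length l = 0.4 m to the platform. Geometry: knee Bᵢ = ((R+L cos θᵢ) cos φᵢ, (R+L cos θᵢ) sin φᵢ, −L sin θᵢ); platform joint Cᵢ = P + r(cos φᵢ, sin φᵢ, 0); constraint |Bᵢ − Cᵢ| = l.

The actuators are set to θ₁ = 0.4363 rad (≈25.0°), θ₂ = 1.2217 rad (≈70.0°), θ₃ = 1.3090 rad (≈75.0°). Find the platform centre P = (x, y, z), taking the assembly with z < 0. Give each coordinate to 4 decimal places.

(0.1142, 0.0117, -0.4086)

φ1=0.0°: virtual centre (0.3159, 0.0000, -0.0634), radius l
arm 2 at φ=120.0°: e+L cos θ2 = 0.2313;  centre 2 = (-0.1157, 0.2003, -0.1410)
centre 3 = (0.2188·cos240.0°, 0.2188·sin240.0°, -0.1449) = (-0.1094, -0.1895, -0.1449)
subtract pairs → two planes through P
linear system: -0.8632x+0.4006y = -0.0305−-0.1551z; -0.8507x+-0.3790y = -0.0350−-0.1630z
det = 0.6680;  x = 0.0383+-0.1858z,  y = 0.0064+-0.0131z
into |P−centre ₁|² = l²: 1.0347z² + 0.2298z + -0.0788 = 0;  Δ = 0.3791;  z = -0.4086 or 0.1865 → z<0 root = -0.4086
x = 0.1142, y = 0.0117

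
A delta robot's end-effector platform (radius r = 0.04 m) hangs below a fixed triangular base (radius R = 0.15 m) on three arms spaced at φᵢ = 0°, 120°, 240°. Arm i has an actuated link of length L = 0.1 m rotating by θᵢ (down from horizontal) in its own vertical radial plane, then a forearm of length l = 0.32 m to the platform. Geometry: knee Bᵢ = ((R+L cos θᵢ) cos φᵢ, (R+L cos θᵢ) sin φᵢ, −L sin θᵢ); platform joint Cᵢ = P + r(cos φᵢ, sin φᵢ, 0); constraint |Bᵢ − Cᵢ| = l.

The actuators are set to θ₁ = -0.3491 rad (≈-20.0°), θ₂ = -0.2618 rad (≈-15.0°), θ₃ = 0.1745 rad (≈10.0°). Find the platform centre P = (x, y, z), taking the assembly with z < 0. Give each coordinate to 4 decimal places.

(0.0207, 0.0266, -0.2268)

φ1=0.0°: virtual centre (0.2040, 0.0000, 0.0342), radius l
φ2=120.0°: virtual centre (-0.1033, 0.1789, 0.0259), radius l
centre 3 = (0.2085·cos240.0°, 0.2085·sin240.0°, -0.0174) = (-0.1042, -0.1806, -0.0174)
subtract pairs → two planes through P
linear system: -0.6145x+0.3578y = 0.0006−-0.0166z; -0.6164x+-0.3611y = 0.0010−-0.1031z
det = 0.4425;  x = -0.0013+-0.0970z,  y = -0.0006+-0.1200z
into |P−centre ₁|² = l²: 1.0238z² + -0.0285z + -0.0591 = 0;  Δ = 0.2429;  z = -0.2268 or 0.2546 → z<0 root = -0.2268
x = 0.0207, y = 0.0266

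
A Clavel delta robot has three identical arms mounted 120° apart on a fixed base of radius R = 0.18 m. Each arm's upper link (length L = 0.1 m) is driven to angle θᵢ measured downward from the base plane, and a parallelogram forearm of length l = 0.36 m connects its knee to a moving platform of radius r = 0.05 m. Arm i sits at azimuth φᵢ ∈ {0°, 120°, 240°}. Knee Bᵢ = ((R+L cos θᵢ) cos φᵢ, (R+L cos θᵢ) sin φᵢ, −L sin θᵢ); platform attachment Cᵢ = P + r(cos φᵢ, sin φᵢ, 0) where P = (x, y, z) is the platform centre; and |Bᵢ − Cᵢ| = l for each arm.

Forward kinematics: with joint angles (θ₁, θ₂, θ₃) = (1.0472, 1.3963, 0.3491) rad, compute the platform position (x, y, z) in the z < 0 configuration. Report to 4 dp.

(-0.0176, -0.1027, -0.3694)

arm 1 at φ=0.0°: ρ1 = 0.1800;  centre 1 = (0.1800, 0.0000, -0.0866)
centre 2 = (0.1474·cos120.0°, 0.1474·sin120.0°, -0.0985) = (-0.0737, 0.1276, -0.0985)
centre 3 = (0.2240·cos240.0°, 0.2240·sin240.0°, -0.0342) = (-0.1120, -0.1940, -0.0342)
subtract pairs → two planes through P
[-0.5074 0.2552 -0.0238]·P = -0.0085;  [-0.5840 -0.3879 0.1048]·P = 0.0114
Cramer: x(z) = 0.0011+0.0507z;  y(z) = -0.0311+0.1938z
into |P−centre ₁|² = l²: 1.0401z² + 0.1430z + -0.0891 = 0;  Δ = 0.3912;  z = -0.3694 or 0.2319 → z<0 root = -0.3694
x = -0.0176, y = -0.1027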